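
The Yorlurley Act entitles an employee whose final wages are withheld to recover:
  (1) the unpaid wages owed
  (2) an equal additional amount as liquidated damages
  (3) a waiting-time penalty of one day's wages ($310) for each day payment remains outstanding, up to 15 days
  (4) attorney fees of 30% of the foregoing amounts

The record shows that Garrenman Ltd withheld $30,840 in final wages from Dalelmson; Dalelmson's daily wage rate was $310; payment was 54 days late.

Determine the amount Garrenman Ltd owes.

Liquidated damages (equal amount): $30,840
Penalty days: min(54, 15) = 15
Waiting-time penalty: 15 × $310 = $4,650
Subtotal: $30,840 + $30,840 + $4,650 = $66,330
Attorney fees: 30% of $66,330 = $19,899
Total award: $66,330 + $19,899 = $86,229

$86,229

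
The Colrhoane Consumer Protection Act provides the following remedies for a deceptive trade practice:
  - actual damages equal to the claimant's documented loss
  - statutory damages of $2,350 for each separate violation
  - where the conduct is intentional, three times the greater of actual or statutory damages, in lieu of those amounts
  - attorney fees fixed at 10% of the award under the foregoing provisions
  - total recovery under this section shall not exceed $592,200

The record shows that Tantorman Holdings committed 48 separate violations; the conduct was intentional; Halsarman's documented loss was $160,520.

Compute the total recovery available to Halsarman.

$529,716

Statutory damages: 48 × $2,350 = $112,800
Greater of actual damages ($160,520) or statutory damages ($112,800): $160,520
Trebled: 3 × $160,520 = $481,560
Attorney fees: 10% of $481,560 = $48,156
Total before cap: $481,560 + $48,156 = $529,716
Cap at $592,200: $529,716 is within the cap, no reduction.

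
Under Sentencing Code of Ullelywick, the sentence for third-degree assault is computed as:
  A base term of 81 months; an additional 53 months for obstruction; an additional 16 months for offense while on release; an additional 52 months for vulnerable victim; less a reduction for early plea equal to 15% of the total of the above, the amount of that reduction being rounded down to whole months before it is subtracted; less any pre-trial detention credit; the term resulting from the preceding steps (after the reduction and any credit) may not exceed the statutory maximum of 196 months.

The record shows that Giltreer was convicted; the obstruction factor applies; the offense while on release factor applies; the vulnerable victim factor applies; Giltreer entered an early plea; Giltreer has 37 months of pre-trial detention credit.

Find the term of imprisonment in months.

Sentence: 135 months

Obstruction enhancement: +53 months
Offense while on release enhancement: +16 months
Vulnerable victim enhancement: +52 months
Adjusted term: 81 months + 53 months + 16 months + 52 months = 202 months
Early plea reduction: 15% of 202 months = 30 months (rounded down)
After reduction: 202 − 30 = 172 months
Less pre-trial detention credit: 172 months − 37 months = 135 months
Cap at 196 months: 135 months is within the cap, no reduction.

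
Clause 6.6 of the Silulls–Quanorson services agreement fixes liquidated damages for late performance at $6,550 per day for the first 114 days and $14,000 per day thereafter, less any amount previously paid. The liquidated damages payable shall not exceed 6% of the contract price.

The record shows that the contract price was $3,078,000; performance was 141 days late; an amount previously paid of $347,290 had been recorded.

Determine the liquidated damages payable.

First 114 days: 114 × $6,550 = $746,700
Remaining days: (141 − 114) × $14,000 = $378,000
Accrued per-day damages: $746,700 + $378,000 = $1,124,700
Less amount previously paid: $1,124,700 − $347,290 = $777,410
Cap: 6% of $3,078,000 = $184,680
Cap at $184,680: $777,410 exceeds the cap → $184,680

$184,680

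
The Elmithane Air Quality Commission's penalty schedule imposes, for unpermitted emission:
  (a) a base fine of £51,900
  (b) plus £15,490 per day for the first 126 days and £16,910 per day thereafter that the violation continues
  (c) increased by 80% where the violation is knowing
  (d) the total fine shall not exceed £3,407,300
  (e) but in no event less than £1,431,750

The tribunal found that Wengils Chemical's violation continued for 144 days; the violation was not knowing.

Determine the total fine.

£2,308,020

First 126 days: 126 × £15,490 = £1,951,740
Remaining days: (144 − 126) × £16,910 = £304,380
Per-day component: £1,951,740 + £304,380 = £2,256,120
Base plus per-day: £51,900 + £2,256,120 = £2,308,020
The violation was not knowing: no 80% increase.
Cap at £3,407,300: £2,308,020 is within the cap, no reduction.
Minimum £1,431,750: £2,308,020 meets the minimum, no increase.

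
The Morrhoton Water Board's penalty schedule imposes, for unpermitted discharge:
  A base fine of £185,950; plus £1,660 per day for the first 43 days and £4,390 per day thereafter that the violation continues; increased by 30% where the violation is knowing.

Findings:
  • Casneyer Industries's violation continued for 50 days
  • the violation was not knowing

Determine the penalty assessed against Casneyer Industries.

First 43 days: 43 × £1,660 = £71,380
Remaining days: (50 − 43) × £4,390 = £30,730
Per-day component: £71,380 + £30,730 = £102,110
Base plus per-day: £185,950 + £102,110 = £288,060
The violation was not knowing: no 30% increase.

Civil penalty: £288,060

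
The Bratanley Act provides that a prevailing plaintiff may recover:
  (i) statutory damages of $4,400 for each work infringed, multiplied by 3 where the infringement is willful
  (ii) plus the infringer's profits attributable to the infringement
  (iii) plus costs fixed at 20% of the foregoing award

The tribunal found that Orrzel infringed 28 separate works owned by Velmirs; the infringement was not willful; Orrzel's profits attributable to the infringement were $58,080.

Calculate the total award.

Statutory damages: 28 × $4,400 = $123,200
Infringement not willful: no ×3 enhancement.
Combined award: $123,200 + $58,080 = $181,280
Costs: 20% of $181,280 = $36,256
Award plus costs: $181,280 + $36,256 = $217,536

Award: $217,536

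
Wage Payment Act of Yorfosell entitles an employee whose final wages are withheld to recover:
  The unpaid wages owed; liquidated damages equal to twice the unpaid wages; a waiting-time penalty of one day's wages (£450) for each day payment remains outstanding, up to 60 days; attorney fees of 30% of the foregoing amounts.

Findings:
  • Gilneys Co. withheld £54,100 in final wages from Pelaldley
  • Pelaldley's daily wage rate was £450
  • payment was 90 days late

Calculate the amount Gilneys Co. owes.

£246,090

Doubled: 2 × £54,100 = £108,200
Penalty days: min(90, 60) = 60
Waiting-time penalty: 60 × £450 = £27,000
Subtotal: £54,100 + £108,200 + £27,000 = £189,300
Attorney fees: 30% of £189,300 = £56,790
Total award: £189,300 + £56,790 = £246,090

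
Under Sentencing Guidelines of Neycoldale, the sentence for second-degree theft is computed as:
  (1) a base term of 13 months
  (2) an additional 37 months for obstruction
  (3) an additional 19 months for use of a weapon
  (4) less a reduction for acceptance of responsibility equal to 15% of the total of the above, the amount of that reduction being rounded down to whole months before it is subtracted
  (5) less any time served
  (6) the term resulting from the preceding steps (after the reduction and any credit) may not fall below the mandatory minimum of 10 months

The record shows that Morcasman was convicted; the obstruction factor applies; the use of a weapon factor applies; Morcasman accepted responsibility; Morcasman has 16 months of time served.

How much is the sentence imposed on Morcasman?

Obstruction enhancement: +37 months
Use of a weapon enhancement: +19 months
Adjusted term: 13 months + 37 months + 19 months = 69 months
Acceptance of responsibility reduction: 15% of 69 months = 10 months (rounded down)
After reduction: 69 − 10 = 59 months
Less time served: 59 months − 16 months = 43 months
Minimum 10 months: 43 months meets the minimum, no increase.

Sentence: 43 months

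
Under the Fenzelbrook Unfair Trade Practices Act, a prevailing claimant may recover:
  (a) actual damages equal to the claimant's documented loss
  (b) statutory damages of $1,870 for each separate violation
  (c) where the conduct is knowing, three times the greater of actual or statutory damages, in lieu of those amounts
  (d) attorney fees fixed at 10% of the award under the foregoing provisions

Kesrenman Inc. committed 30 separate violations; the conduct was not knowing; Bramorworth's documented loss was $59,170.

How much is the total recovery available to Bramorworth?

$126,797

Statutory damages: 30 × $1,870 = $56,100
Conduct not knowing: the in-lieu enhancement does not apply.
Actual plus statutory damages: $59,170 + $56,100 = $115,270
Attorney fees: 10% of $115,270 = $11,527
Total recovery: $115,270 + $11,527 = $126,797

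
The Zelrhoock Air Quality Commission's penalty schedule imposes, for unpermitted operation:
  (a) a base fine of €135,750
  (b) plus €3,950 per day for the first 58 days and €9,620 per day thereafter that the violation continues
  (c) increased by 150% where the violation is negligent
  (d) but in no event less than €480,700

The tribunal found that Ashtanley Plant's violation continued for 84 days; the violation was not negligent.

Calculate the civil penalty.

First 58 days: 58 × €3,950 = €229,100
Remaining days: (84 − 58) × €9,620 = €250,120
Per-day component: €229,100 + €250,120 = €479,220
Base plus per-day: €135,750 + €479,220 = €614,970
The violation was not negligent: no 150% increase.
Minimum €480,700: €614,970 meets the minimum, no increase.

€614,970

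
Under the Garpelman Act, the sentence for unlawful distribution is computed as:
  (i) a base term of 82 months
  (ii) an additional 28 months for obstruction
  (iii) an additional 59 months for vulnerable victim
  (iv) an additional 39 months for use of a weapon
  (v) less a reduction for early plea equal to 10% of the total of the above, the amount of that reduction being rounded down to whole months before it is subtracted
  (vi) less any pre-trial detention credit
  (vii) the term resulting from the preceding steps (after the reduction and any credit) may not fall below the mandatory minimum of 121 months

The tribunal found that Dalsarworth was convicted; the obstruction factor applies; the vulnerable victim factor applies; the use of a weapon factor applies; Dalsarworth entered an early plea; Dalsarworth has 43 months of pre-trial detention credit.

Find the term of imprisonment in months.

145 months

Obstruction enhancement: +28 months
Vulnerable victim enhancement: +59 months
Use of a weapon enhancement: +39 months
Adjusted term: 82 months + 28 months + 59 months + 39 months = 208 months
Early plea reduction: 10% of 208 months = 20 months (rounded down)
After reduction: 208 − 20 = 188 months
Less pre-trial detention credit: 188 months − 43 months = 145 months
Minimum 121 months: 145 months meets the minimum, no increase.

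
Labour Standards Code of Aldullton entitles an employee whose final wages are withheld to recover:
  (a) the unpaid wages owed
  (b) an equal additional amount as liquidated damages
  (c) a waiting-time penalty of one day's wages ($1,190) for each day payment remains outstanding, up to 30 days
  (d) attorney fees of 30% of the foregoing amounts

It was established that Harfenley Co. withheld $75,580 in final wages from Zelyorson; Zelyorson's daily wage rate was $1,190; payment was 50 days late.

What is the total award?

Liquidated damages (equal amount): $75,580
Penalty days: min(50, 30) = 30
Waiting-time penalty: 30 × $1,190 = $35,700
Subtotal: $75,580 + $75,580 + $35,700 = $186,860
Attorney fees: 30% of $186,860 = $56,058
Total award: $186,860 + $56,058 = $242,918

$242,918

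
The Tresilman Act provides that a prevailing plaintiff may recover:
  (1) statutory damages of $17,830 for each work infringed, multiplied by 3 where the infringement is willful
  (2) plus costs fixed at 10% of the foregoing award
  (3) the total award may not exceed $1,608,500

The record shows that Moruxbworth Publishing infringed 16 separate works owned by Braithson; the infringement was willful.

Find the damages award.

Award: $941,424

Statutory damages: 16 × $17,830 = $285,280
Trebled: 3 × $285,280 = $855,840
Costs: 10% of $855,840 = $85,584
Award plus costs: $855,840 + $85,584 = $941,424
Cap at $1,608,500: $941,424 is within the cap, no reduction.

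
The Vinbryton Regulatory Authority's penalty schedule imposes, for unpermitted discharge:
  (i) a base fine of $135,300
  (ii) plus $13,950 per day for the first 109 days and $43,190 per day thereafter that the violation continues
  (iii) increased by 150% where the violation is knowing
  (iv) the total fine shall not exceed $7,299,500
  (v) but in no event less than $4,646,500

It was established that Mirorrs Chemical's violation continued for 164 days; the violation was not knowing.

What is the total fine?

$4,646,500

First 109 days: 109 × $13,950 = $1,520,550
Remaining days: (164 − 109) × $43,190 = $2,375,450
Per-day component: $1,520,550 + $2,375,450 = $3,896,000
Base plus per-day: $135,300 + $3,896,000 = $4,031,300
The violation was not knowing: no 150% increase.
Cap at $7,299,500: $4,031,300 is within the cap, no reduction.
Minimum $4,646,500: $4,031,300 is below the minimum → $4,646,500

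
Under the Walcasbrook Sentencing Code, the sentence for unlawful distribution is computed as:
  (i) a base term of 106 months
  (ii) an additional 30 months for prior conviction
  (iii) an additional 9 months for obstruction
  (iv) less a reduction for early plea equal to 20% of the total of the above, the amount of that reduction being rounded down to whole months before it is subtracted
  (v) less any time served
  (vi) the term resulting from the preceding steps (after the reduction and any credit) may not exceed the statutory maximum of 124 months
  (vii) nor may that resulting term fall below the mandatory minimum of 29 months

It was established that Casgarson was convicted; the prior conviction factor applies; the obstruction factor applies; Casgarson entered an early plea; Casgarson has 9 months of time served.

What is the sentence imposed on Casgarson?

Prior conviction enhancement: +30 months
Obstruction enhancement: +9 months
Adjusted term: 106 months + 30 months + 9 months = 145 months
Early plea reduction: 20% of 145 months = 29 months (rounded down)
After reduction: 145 − 29 = 116 months
Less time served: 116 months − 9 months = 107 months
Cap at 124 months: 107 months is within the cap, no reduction.
Minimum 29 months: 107 months meets the minimum, no increase.

Sentence: 107 months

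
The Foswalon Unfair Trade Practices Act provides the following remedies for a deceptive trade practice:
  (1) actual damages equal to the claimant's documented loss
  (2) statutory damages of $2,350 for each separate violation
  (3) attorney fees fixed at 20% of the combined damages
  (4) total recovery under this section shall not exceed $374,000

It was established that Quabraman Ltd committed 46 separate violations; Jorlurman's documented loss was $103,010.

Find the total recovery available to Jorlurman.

Total recovery: $253,332

Statutory damages: 46 × $2,350 = $108,100
Combined damages: $103,010 + $108,100 = $211,110
Attorney fees: 20% of $211,110 = $42,222
Total before cap: $211,110 + $42,222 = $253,332
Cap at $374,000: $253,332 is within the cap, no reduction.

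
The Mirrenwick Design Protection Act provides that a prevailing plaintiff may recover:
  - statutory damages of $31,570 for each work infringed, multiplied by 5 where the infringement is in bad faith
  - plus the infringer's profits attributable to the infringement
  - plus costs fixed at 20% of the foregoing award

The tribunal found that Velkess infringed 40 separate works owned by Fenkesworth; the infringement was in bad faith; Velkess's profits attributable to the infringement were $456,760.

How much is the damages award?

Statutory damages: 40 × $31,570 = $1,262,800
Multiplied by 5: 5 × $1,262,800 = $6,314,000
Combined award: $6,314,000 + $456,760 = $6,770,760
Costs: 20% of $6,770,760 = $1,354,152
Award plus costs: $6,770,760 + $1,354,152 = $8,124,912

$8,124,912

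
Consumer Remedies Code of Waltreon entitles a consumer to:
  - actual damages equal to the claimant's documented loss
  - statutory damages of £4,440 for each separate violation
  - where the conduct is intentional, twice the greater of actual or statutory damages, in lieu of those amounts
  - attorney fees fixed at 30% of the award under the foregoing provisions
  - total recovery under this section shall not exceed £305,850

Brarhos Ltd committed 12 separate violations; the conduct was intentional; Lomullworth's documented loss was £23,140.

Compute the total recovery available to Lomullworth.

Statutory damages: 12 × £4,440 = £53,280
Greater of actual damages (£23,140) or statutory damages (£53,280): £53,280
Doubled: 2 × £53,280 = £106,560
Attorney fees: 30% of £106,560 = £31,968
Total before cap: £106,560 + £31,968 = £138,528
Cap at £305,850: £138,528 is within the cap, no reduction.

£138,528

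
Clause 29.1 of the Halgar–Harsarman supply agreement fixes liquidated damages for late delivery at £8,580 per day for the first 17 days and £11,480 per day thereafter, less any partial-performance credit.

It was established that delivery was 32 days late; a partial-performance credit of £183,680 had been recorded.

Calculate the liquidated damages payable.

£134,380

First 17 days: 17 × £8,580 = £145,860
Remaining days: (32 − 17) × £11,480 = £172,200
Accrued per-day damages: £145,860 + £172,200 = £318,060
Less partial-performance credit: £318,060 − £183,680 = £134,380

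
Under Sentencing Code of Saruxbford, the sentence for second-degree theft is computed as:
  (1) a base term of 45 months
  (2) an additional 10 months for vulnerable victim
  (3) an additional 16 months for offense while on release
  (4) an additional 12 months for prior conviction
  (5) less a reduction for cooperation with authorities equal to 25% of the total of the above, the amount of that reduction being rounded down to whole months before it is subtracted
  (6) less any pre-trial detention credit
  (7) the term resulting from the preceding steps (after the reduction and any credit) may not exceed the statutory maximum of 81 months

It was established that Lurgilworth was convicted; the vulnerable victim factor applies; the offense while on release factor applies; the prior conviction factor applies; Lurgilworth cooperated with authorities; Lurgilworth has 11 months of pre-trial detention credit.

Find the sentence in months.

Vulnerable victim enhancement: +10 months
Offense while on release enhancement: +16 months
Prior conviction enhancement: +12 months
Adjusted term: 45 months + 10 months + 16 months + 12 months = 83 months
Cooperation with authorities reduction: 25% of 83 months = 20 months (rounded down)
After reduction: 83 − 20 = 63 months
Less pre-trial detention credit: 63 months − 11 months = 52 months
Cap at 81 months: 52 months is within the cap, no reduction.

52 months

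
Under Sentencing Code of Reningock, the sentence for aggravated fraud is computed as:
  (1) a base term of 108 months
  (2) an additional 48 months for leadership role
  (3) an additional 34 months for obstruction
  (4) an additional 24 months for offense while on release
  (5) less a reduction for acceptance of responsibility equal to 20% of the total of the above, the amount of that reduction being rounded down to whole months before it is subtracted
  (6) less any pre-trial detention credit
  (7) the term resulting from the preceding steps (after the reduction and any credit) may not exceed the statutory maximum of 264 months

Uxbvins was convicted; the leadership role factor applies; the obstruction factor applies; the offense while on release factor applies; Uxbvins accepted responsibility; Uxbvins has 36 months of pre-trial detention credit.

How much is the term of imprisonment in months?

136 months

Leadership role enhancement: +48 months
Obstruction enhancement: +34 months
Offense while on release enhancement: +24 months
Adjusted term: 108 months + 48 months + 34 months + 24 months = 214 months
Acceptance of responsibility reduction: 20% of 214 months = 42 months (rounded down)
After reduction: 214 − 42 = 172 months
Less pre-trial detention credit: 172 months − 36 months = 136 months
Cap at 264 months: 136 months is within the cap, no reduction.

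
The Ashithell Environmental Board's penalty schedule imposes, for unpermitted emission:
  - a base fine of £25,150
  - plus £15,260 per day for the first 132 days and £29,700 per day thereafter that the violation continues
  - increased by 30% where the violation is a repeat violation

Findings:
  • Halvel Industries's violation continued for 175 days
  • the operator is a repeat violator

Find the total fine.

Civil penalty: £4,311,541

First 132 days: 132 × £15,260 = £2,014,320
Remaining days: (175 − 132) × £29,700 = £1,277,100
Per-day component: £2,014,320 + £1,277,100 = £3,291,420
Base plus per-day: £25,150 + £3,291,420 = £3,316,570
Enhancement: 30% of £3,316,570 = £994,971
Enhanced fine: £3,316,570 + £994,971 = £4,311,541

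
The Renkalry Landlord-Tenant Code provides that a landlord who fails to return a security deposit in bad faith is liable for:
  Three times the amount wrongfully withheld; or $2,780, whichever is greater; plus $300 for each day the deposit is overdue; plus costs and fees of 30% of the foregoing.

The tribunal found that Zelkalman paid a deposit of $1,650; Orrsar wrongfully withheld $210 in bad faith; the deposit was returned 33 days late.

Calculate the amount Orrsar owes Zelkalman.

$16,484

Trebled: 3 × $210 = $630
Minimum $2,780: $630 is below the minimum → $2,780
Late-return penalty: 33 × $300 = $9,900
Damages plus late penalty: $2,780 + $9,900 = $12,680
Costs and fees: 30% of $12,680 = $3,804
Total recovery: $12,680 + $3,804 = $16,484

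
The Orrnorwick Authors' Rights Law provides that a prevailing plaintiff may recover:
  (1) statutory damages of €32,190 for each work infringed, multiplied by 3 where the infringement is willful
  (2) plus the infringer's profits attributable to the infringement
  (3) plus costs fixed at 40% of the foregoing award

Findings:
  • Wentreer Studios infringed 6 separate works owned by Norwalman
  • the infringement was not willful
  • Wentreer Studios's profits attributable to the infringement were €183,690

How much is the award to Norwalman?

Statutory damages: 6 × €32,190 = €193,140
Infringement not willful: no ×3 enhancement.
Combined award: €193,140 + €183,690 = €376,830
Costs: 40% of €376,830 = €150,732
Award plus costs: €376,830 + €150,732 = €527,562

€527,562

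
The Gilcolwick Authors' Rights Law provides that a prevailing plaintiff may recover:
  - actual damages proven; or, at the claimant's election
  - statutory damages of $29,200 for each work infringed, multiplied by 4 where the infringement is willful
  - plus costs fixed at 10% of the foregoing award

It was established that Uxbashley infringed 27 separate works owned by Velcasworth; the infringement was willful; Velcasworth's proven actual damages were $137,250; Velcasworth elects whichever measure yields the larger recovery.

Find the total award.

Award: $3,468,960

Statutory damages: 27 × $29,200 = $788,400
Multiplied by 4: 4 × $788,400 = $3,153,600
Greater of actual damages ($137,250) or enhanced statutory damages ($3,153,600): $3,153,600
Costs: 10% of $3,153,600 = $315,360
Award plus costs: $3,153,600 + $315,360 = $3,468,960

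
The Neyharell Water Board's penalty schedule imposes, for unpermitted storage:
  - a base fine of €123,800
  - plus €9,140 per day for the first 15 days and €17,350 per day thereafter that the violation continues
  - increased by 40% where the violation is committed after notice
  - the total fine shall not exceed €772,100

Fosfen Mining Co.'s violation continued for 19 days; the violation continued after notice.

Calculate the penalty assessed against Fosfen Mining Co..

€462,420

First 15 days: 15 × €9,140 = €137,100
Remaining days: (19 − 15) × €17,350 = €69,400
Per-day component: €137,100 + €69,400 = €206,500
Base plus per-day: €123,800 + €206,500 = €330,300
Enhancement: 40% of €330,300 = €132,120
Enhanced fine: €330,300 + €132,120 = €462,420
Cap at €772,100: €462,420 is within the cap, no reduction.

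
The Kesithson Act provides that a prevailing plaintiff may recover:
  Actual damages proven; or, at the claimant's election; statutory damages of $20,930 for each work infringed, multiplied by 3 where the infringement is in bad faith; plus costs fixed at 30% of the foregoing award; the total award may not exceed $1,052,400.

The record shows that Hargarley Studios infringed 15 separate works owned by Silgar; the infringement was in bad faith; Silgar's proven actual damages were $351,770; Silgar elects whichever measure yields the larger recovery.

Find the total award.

Award: $1,052,400

Statutory damages: 15 × $20,930 = $313,950
Trebled: 3 × $313,950 = $941,850
Greater of actual damages ($351,770) or enhanced statutory damages ($941,850): $941,850
Costs: 30% of $941,850 = $282,555
Award plus costs: $941,850 + $282,555 = $1,224,405
Cap at $1,052,400: $1,224,405 exceeds the cap → $1,052,400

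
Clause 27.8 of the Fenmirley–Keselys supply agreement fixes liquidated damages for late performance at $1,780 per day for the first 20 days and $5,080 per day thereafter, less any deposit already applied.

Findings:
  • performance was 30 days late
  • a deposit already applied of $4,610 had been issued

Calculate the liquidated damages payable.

First 20 days: 20 × $1,780 = $35,600
Remaining days: (30 − 20) × $5,080 = $50,800
Accrued per-day damages: $35,600 + $50,800 = $86,400
Less deposit already applied: $86,400 − $4,610 = $81,790

$81,790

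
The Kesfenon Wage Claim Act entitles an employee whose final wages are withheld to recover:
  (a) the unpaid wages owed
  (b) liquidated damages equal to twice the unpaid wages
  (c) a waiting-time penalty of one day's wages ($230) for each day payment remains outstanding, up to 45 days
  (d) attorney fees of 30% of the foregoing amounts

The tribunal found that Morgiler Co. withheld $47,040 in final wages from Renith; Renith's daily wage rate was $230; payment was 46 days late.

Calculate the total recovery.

Doubled: 2 × $47,040 = $94,080
Penalty days: min(46, 45) = 45
Waiting-time penalty: 45 × $230 = $10,350
Subtotal: $47,040 + $94,080 + $10,350 = $151,470
Attorney fees: 30% of $151,470 = $45,441
Total award: $151,470 + $45,441 = $196,911

$196,911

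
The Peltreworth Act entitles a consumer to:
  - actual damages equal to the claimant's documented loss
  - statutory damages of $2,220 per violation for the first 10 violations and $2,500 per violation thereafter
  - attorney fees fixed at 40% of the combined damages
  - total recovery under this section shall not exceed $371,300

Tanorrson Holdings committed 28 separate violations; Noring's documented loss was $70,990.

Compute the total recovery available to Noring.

First 10 violations: 10 × $2,220 = $22,200
Remaining violations: (28 − 10) × $2,500 = $45,000
Statutory damages: $22,200 + $45,000 = $67,200
Combined damages: $70,990 + $67,200 = $138,190
Attorney fees: 40% of $138,190 = $55,276
Total before cap: $138,190 + $55,276 = $193,466
Cap at $371,300: $193,466 is within the cap, no reduction.

$193,466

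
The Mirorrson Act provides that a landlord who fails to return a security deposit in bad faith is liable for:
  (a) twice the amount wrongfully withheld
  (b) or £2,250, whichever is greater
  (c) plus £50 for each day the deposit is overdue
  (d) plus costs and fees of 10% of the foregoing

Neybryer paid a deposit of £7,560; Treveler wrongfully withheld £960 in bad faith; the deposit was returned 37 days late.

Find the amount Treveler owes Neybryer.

Doubled: 2 × £960 = £1,920
Minimum £2,250: £1,920 is below the minimum → £2,250
Late-return penalty: 37 × £50 = £1,850
Damages plus late penalty: £2,250 + £1,850 = £4,100
Costs and fees: 10% of £4,100 = £410
Total recovery: £4,100 + £410 = £4,510

£4,510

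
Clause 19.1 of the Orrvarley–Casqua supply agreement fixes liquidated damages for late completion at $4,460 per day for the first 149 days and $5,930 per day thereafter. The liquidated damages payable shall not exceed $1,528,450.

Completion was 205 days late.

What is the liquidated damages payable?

$996,620

First 149 days: 149 × $4,460 = $664,540
Remaining days: (205 − 149) × $5,930 = $332,080
Accrued per-day damages: $664,540 + $332,080 = $996,620
Cap at $1,528,450: $996,620 is within the cap, no reduction.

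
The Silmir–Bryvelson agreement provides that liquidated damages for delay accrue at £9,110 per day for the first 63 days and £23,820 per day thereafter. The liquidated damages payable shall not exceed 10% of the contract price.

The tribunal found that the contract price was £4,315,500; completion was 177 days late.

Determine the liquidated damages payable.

£431,550

First 63 days: 63 × £9,110 = £573,930
Remaining days: (177 − 63) × £23,820 = £2,715,480
Accrued per-day damages: £573,930 + £2,715,480 = £3,289,410
Cap: 10% of £4,315,500 = £431,550
Cap at £431,550: £3,289,410 exceeds the cap → £431,550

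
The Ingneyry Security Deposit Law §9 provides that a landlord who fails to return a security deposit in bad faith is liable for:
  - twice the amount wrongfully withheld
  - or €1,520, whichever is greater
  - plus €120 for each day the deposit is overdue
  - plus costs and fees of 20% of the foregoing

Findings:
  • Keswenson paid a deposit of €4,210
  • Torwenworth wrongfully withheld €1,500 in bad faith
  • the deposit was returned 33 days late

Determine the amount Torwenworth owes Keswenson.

Doubled: 2 × €1,500 = €3,000
Minimum €1,520: €3,000 meets the minimum, no increase.
Late-return penalty: 33 × €120 = €3,960
Damages plus late penalty: €3,000 + €3,960 = €6,960
Costs and fees: 20% of €6,960 = €1,392
Total recovery: €6,960 + €1,392 = €8,352

€8,352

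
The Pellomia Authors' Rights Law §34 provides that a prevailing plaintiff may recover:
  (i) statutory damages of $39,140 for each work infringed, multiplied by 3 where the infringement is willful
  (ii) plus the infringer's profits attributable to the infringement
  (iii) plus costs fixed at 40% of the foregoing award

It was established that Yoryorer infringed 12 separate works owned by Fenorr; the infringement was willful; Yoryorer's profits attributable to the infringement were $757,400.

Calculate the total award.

Statutory damages: 12 × $39,140 = $469,680
Trebled: 3 × $469,680 = $1,409,040
Combined award: $1,409,040 + $757,400 = $2,166,440
Costs: 40% of $2,166,440 = $866,576
Award plus costs: $2,166,440 + $866,576 = $3,033,016

$3,033,016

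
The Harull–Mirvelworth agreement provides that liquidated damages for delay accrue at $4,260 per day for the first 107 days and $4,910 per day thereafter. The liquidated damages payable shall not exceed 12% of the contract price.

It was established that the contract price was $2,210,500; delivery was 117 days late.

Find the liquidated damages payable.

First 107 days: 107 × $4,260 = $455,820
Remaining days: (117 − 107) × $4,910 = $49,100
Accrued per-day damages: $455,820 + $49,100 = $504,920
Cap: 12% of $2,210,500 = $265,260
Cap at $265,260: $504,920 exceeds the cap → $265,260

$265,260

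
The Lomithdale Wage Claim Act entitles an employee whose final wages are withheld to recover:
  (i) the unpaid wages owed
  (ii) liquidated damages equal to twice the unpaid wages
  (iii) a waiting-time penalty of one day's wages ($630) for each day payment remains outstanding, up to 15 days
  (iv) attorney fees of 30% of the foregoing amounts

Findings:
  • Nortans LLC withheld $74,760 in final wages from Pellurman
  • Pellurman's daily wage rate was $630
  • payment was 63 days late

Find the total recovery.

$303,849

Doubled: 2 × $74,760 = $149,520
Penalty days: min(63, 15) = 15
Waiting-time penalty: 15 × $630 = $9,450
Subtotal: $74,760 + $149,520 + $9,450 = $233,730
Attorney fees: 30% of $233,730 = $70,119
Total award: $233,730 + $70,119 = $303,849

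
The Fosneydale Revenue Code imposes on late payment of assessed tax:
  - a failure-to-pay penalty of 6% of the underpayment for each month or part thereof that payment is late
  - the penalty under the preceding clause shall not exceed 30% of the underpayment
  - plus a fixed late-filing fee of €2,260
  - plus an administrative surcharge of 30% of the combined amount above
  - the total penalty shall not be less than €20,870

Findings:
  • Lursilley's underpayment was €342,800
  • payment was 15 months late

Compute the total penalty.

Accrued rate: 6% × 15 = 90%, capped at 30% → 30%
Failure-to-pay penalty: 30% of €342,800 = €102,840
Penalty before surcharge: €102,840 + €2,260 = €105,100
Administrative surcharge: 30% of €105,100 = €31,530
Total penalty: €105,100 + €31,530 = €136,630
Minimum €20,870: €136,630 meets the minimum, no increase.

€136,630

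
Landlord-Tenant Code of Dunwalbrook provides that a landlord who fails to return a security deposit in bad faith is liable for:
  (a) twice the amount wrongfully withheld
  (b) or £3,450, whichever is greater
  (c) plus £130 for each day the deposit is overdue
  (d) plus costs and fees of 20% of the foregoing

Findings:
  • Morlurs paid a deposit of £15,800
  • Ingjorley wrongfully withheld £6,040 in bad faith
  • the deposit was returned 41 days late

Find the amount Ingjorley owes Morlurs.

£20,892

Doubled: 2 × £6,040 = £12,080
Minimum £3,450: £12,080 meets the minimum, no increase.
Late-return penalty: 41 × £130 = £5,330
Damages plus late penalty: £12,080 + £5,330 = £17,410
Costs and fees: 20% of £17,410 = £3,482
Total recovery: £17,410 + £3,482 = £20,892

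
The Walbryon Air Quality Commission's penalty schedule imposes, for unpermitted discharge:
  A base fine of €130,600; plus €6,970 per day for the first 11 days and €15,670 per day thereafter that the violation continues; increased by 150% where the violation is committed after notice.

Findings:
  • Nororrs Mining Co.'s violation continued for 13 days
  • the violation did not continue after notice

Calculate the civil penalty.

First 11 days: 11 × €6,970 = €76,670
Remaining days: (13 − 11) × €15,670 = €31,340
Per-day component: €76,670 + €31,340 = €108,010
Base plus per-day: €130,600 + €108,010 = €238,610
The violation did not continue after notice: no 150% increase.

€238,610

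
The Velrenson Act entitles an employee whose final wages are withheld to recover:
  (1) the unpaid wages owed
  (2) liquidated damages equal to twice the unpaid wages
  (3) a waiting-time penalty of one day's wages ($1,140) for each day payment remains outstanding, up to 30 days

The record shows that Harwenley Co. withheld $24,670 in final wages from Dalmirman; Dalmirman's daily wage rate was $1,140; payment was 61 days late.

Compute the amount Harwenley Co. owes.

$108,210

Doubled: 2 × $24,670 = $49,340
Penalty days: min(61, 30) = 30
Waiting-time penalty: 30 × $1,140 = $34,200
Total award: $24,670 + $49,340 + $34,200 = $108,210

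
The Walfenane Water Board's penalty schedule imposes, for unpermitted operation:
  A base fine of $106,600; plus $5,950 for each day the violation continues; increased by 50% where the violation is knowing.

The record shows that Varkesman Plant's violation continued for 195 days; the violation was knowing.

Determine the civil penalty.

$1,900,275

Per-day component: 195 × $5,950 = $1,160,250
Base plus per-day: $106,600 + $1,160,250 = $1,266,850
Enhancement: 50% of $1,266,850 = $633,425
Enhanced fine: $1,266,850 + $633,425 = $1,900,275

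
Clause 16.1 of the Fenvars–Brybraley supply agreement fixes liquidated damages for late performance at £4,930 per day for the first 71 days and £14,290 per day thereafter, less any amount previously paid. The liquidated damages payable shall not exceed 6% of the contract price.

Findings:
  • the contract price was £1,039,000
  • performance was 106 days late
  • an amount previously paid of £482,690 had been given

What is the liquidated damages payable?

First 71 days: 71 × £4,930 = £350,030
Remaining days: (106 − 71) × £14,290 = £500,150
Accrued per-day damages: £350,030 + £500,150 = £850,180
Less amount previously paid: £850,180 − £482,690 = £367,490
Cap: 6% of £1,039,000 = £62,340
Cap at £62,340: £367,490 exceeds the cap → £62,340

£62,340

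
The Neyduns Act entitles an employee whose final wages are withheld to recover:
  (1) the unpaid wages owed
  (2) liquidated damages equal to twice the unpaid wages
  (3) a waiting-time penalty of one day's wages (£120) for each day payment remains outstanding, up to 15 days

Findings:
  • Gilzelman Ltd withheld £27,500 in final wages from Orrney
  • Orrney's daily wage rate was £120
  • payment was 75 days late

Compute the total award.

Total award: £84,300

Doubled: 2 × £27,500 = £55,000
Penalty days: min(75, 15) = 15
Waiting-time penalty: 15 × £120 = £1,800
Total award: £27,500 + £55,000 + £1,800 = £84,300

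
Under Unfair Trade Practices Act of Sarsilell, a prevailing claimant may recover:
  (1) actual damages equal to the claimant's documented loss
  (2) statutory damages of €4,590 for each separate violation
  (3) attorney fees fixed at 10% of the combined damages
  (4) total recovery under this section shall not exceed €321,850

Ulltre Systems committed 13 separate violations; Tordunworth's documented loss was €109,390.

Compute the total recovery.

€185,966

Statutory damages: 13 × €4,590 = €59,670
Combined damages: €109,390 + €59,670 = €169,060
Attorney fees: 10% of €169,060 = €16,906
Total before cap: €169,060 + €16,906 = €185,966
Cap at €321,850: €185,966 is within the cap, no reduction.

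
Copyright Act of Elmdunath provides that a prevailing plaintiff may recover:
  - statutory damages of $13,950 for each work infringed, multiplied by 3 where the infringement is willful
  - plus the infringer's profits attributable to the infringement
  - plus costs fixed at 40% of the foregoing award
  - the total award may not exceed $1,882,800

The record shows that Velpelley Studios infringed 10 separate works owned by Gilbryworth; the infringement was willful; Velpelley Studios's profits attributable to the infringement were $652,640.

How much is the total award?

$1,499,596

Statutory damages: 10 × $13,950 = $139,500
Trebled: 3 × $139,500 = $418,500
Combined award: $418,500 + $652,640 = $1,071,140
Costs: 40% of $1,071,140 = $428,456
Award plus costs: $1,071,140 + $428,456 = $1,499,596
Cap at $1,882,800: $1,499,596 is within the cap, no reduction.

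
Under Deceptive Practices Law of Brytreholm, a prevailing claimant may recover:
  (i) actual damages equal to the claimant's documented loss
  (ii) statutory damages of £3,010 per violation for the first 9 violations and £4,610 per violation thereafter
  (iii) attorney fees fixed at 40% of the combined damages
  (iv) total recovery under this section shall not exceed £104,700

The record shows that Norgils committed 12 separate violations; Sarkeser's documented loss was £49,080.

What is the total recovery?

First 9 violations: 9 × £3,010 = £27,090
Remaining violations: (12 − 9) × £4,610 = £13,830
Statutory damages: £27,090 + £13,830 = £40,920
Combined damages: £49,080 + £40,920 = £90,000
Attorney fees: 40% of £90,000 = £36,000
Total before cap: £90,000 + £36,000 = £126,000
Cap at £104,700: £126,000 exceeds the cap → £104,700

£104,700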